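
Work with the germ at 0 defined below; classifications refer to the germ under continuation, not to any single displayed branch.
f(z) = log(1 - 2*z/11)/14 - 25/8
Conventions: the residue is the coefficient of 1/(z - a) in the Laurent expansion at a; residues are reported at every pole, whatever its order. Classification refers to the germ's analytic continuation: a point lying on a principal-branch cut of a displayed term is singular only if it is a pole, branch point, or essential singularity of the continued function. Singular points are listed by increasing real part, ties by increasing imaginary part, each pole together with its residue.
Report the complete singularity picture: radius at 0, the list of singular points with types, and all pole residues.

Branch term (1/14)*log(1 - z/(11/2)): its argument vanishes at z = 11/2, a logarithmic branch point, modulus 11/2.
The radius of convergence is the smallest modulus among the singular points: 11/2.

Radius of convergence at 0: 11/2.
At 11/2: a logarithmic branch point.


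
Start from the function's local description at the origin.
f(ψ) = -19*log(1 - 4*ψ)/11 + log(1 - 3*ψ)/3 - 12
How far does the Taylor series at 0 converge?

Branch term (-19/11)*log(1 - ψ/(1/4)): its argument vanishes at ψ = 1/4, a logarithmic branch point, modulus 1/4.
Branch term (1/3)*log(1 - ψ/(1/3)): its argument vanishes at ψ = 1/3, a logarithmic branch point, modulus 1/3.
The radius of convergence is the smallest modulus among the singular points: 1/4.

The radius of convergence is 1/4.


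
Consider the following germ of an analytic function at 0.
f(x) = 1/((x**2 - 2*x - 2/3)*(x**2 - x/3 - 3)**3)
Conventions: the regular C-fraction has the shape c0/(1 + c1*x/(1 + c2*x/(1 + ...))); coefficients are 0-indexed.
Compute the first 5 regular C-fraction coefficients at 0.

Taylor coefficients (expand at 0): a_0 = 1/18, a_1 = -5/27, a_2 = 679/972, a_3 = -62957/26244, a_4 = 1305155/157464.
c0 = a_0 = 1/18. Peel one level at a time: if S = 1 + c*x/S' with S'(0) = 1, then c is the x-coefficient of S and S' = c*x/(S - 1).
S_1 = c0/f = 1 + (10/3)*x + (-79/54)*x^2 + ...; c1 = 10/3.
S_2 = c1*x/(S_1 - 1) = 1 + (79/180)*x + (123983/97200)*x^2 + ...; c2 = 79/180.
S_3 = c2*x/(S_2 - 1) = 1 + (-123983/42660)*x + (31129033/4549689)*x^2 + ...; c3 = -123983/42660.
S_4 = c3*x/(S_3 - 1) = 1 + (622580660/264455739)*x + ...; c4 = 622580660/264455739.

The regular C-fraction coefficients are [1/18, 10/3, 79/180, -123983/42660, 622580660/264455739].


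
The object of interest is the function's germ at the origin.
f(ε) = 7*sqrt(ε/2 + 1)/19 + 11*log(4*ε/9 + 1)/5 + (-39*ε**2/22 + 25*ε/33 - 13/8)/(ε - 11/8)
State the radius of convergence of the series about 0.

The radius of convergence is 11/8.

Denominator factor (ε - 11/8): pole of order 1 at 11/8, modulus 11/8.
Branch term (11/5)*log(1 - ε/(-9/4)): its argument vanishes at ε = -9/4, a logarithmic branch point, modulus 9/4.
Branch term (7/19)*sqrt(1 - ε/(-2)): its argument vanishes at ε = -2, a square-root branch point, modulus 2.
The radius of convergence is the smallest modulus among the singular points: 11/8.


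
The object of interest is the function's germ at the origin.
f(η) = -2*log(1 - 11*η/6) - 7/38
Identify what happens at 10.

The point is a regular point.

There is no denominator, hence no pole anywhere.
Branch term log(1 - η/(6/11)): argument at 10 is -52/3, nonzero, so 10 is not its branch point (a point on a principal cut is still regular for the continued germ).
So the germ continues analytically to 10.


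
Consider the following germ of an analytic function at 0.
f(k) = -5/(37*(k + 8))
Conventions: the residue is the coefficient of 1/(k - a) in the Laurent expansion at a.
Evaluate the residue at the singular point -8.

The residue is -5/37.

At the order-1 pole -8 set g(k) = (k - (-8))*f(k) = -5/37.
Simple pole: residue = g(a) at a = -8, which is -5/37.


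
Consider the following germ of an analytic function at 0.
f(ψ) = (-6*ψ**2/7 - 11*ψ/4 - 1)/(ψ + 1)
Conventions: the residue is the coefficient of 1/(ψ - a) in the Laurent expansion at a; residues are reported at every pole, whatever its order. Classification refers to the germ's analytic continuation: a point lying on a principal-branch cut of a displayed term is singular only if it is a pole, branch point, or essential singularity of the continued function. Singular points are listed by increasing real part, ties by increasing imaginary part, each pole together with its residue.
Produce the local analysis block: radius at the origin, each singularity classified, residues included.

Denominator factor (ψ + 1): pole of order 1 at -1, modulus 1.
The radius of convergence is the smallest modulus among the singular points: 1.
At the order-1 pole -1 set g(ψ) = (ψ - (-1))*f(ψ) = -6*ψ**2/7 - 11*ψ/4 - 1.
Simple pole: residue = g(a) at a = -1, which is 25/28.

Radius of convergence at 0: 1.
At -1: a pole of order 1; residue 25/28.


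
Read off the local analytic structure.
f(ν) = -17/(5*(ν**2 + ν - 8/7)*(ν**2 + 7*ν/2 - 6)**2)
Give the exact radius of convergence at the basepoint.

Denominator factor (ν**2 + 7*ν/2 - 6)^2: discriminant 145/4, real irrational roots -7/4 + (1/4)*sqrt(145) and -7/4 - (1/4)*sqrt(145); poles of order 2, moduli -7/4 + (1/4)*sqrt(145) and 7/4 + (1/4)*sqrt(145).
Denominator factor (ν**2 + ν - 8/7): discriminant 39/7, real irrational roots -1/2 + (1/14)*sqrt(273) and -1/2 - (1/14)*sqrt(273); poles of order 1, moduli -1/2 + (1/14)*sqrt(273) and 1/2 + (1/14)*sqrt(273).
The radius of convergence is the smallest modulus among the singular points: -1/2 + (1/14)*sqrt(273).

The radius of convergence is -1/2 + (1/14)*sqrt(273).


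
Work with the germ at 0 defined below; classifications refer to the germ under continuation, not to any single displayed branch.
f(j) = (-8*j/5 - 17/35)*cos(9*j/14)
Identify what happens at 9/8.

The point is a regular point.

There is no denominator, hence no pole anywhere.
The factor cos(9*j/14) is entire.
So the germ continues analytically to 9/8.


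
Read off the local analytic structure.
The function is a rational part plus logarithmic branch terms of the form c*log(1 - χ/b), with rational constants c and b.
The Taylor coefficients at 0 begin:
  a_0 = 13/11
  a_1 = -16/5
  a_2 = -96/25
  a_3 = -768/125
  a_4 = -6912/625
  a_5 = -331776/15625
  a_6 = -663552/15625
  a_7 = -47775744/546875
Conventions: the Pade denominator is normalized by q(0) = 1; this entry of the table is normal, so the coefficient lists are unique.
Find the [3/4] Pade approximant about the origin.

Taylor coefficients needed (read off): a_0 = 13/11, a_1 = -16/5, a_2 = -96/25, a_3 = -768/125, a_4 = -6912/625, a_5 = -331776/15625, a_6 = -663552/15625, a_7 = -47775744/546875.
Write the denominator as Q(χ) = 1 + q1*χ + q2*χ^2 + q3*χ^3 + q4*χ^4. Requiring Q*f - P = O(χ^8) with deg P <= 3 kills the coefficients of χ^4..χ^7 in Q*f:
  χ^4: a_4 + q1*a_3 + q2*a_2 + q3*a_1 + q4*a_0 = 0, i.e. -6912/625 + (-768/125)*q1 + (-96/25)*q2 + (-16/5)*q3 + (13/11)*q4 = 0.
  χ^5: a_5 + q1*a_4 + q2*a_3 + q3*a_2 + q4*a_1 = 0, i.e. -331776/15625 + (-6912/625)*q1 + (-768/125)*q2 + (-96/25)*q3 + (-16/5)*q4 = 0.
  χ^6: a_6 + q1*a_5 + q2*a_4 + q3*a_3 + q4*a_2 = 0, i.e. -663552/15625 + (-331776/15625)*q1 + (-6912/625)*q2 + (-768/125)*q3 + (-96/25)*q4 = 0.
  χ^7: a_7 + q1*a_6 + q2*a_5 + q3*a_4 + q4*a_3 = 0, i.e. -47775744/546875 + (-663552/15625)*q1 + (-331776/15625)*q2 + (-6912/625)*q3 + (-768/125)*q4 = 0.
Solving this linear system: q1 = -16992/4207, q2 = 490752/105175, q3 = -3469824/2629375, q4 = -684288/13146875.
The numerator is Q*f truncated at degree 3: P0 = a_0 = 13/11; P1 = a_1 + q1*a_0 = -1844912/231385; P2 = a_2 + q1*a_1 + q2*a_0 = 16890144/1156925; P3 = a_3 + q1*a_2 + q2*a_1 + q3*a_0 = -206084352/28923125.

The Pade approximant has numerator coefficients [13/11, -1844912/231385, 16890144/1156925, -206084352/28923125]; denominator coefficients [1, -16992/4207, 490752/105175, -3469824/2629375, -684288/13146875].


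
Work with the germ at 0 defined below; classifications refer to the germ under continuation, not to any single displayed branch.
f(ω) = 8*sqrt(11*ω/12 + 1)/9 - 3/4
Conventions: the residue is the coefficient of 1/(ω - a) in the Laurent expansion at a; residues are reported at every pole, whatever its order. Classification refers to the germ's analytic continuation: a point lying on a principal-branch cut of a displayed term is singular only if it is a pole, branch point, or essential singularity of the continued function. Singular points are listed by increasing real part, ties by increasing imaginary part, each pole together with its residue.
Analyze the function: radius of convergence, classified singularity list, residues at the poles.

Branch term (8/9)*sqrt(1 - ω/(-12/11)): its argument vanishes at ω = -12/11, a square-root branch point, modulus 12/11.
The radius of convergence is the smallest modulus among the singular points: 12/11.

Radius of convergence at 0: 12/11.
At -12/11: an algebraic (square-root) branch point.


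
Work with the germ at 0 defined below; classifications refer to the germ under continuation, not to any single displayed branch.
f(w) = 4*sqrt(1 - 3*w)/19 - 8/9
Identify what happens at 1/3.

The term (4/19)*sqrt(1 - w/(1/3)) has argument 1 - 1/3/(1/3) = 0 at 1/3: a square-root (algebraic, two-sheeted) branch point; the remaining terms are analytic or single-valued there.

The point is an algebraic (square-root) branch point.


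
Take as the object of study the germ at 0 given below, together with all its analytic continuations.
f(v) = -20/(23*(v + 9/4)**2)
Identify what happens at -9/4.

The point is a pole of order 2.

The denominator factor v + 9/4 vanishes at -9/4 and appears to the power 2; the numerator there equals -20/23, nonzero, and no other factor vanishes.
Hence a pole whose order is the multiplicity, 2.


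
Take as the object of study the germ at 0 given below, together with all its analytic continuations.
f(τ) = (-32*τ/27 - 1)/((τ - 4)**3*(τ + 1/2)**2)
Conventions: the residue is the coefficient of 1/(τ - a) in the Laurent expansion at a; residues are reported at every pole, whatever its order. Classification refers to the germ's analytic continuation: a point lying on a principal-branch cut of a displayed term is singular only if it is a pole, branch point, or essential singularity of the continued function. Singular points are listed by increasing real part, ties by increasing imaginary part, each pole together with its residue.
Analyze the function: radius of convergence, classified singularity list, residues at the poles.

Denominator factor (τ - 4)^3: pole of order 3 at 4, modulus 4.
Denominator factor (τ + 1/2)^2: pole of order 2 at -1/2, modulus 1/2.
The radius of convergence is the smallest modulus among the singular points: 1/2.
At the order-2 pole -1/2 set g(τ) = (τ - (-1/2))^2*f(τ) = (-32*τ/27 - 1)/(τ - 4)**3.
Order-2 pole: residue = g'(a); g'(-1/2) = 944/59049, so the residue is 944/59049.
At the order-3 pole 4 set g(τ) = (τ - (4))^3*f(τ) = (-32*τ/27 - 1)/(τ + 1/2)**2.
Order-3 pole: residue = g''(a)/2; g''(4) = -1888/59049, so the residue is -944/59049.
List the singular points by increasing real part (a conjugate pair: the negative imaginary part first).

Radius of convergence at 0: 1/2.
At -1/2: a pole of order 2; residue 944/59049.
At 4: a pole of order 3; residue -944/59049.


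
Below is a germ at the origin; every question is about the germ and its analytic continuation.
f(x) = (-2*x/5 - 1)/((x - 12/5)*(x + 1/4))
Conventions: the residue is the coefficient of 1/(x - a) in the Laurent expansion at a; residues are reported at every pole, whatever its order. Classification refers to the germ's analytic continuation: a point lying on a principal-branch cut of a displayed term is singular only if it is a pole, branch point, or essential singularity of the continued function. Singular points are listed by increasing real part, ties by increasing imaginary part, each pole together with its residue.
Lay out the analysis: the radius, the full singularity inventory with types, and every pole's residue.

Radius of convergence at 0: 1/4.
At -1/4: a pole of order 1; residue 18/53.
At 12/5: a pole of order 1; residue -196/265.

Denominator factor (x + 1/4): pole of order 1 at -1/4, modulus 1/4.
Denominator factor (x - 12/5): pole of order 1 at 12/5, modulus 12/5.
The radius of convergence is the smallest modulus among the singular points: 1/4.
At the order-1 pole -1/4 set g(x) = (x - (-1/4))*f(x) = (-2*x/5 - 1)/(x - 12/5).
Simple pole: residue = g(a) at a = -1/4, which is 18/53.
At the order-1 pole 12/5 set g(x) = (x - (12/5))*f(x) = (-2*x/5 - 1)/(x + 1/4).
Simple pole: residue = g(a) at a = 12/5, which is -196/265.
List the singular points by increasing real part (a conjugate pair: the negative imaginary part first).


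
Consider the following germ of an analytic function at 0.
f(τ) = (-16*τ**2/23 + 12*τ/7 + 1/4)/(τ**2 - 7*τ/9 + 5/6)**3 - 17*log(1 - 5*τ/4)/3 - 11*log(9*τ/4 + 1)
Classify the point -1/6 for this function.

Denominator factors: τ**2 - 7*τ/9 + 5/6 = 107/108 at τ = -1/6 — none vanishes.
Branch term log(1 - τ/(4/5)): argument at -1/6 is 29/24, nonzero, so -1/6 is not its branch point (a point on a principal cut is still regular for the continued germ).
Branch term log(1 - τ/(-4/9)): argument at -1/6 is 5/8, nonzero, so -1/6 is not its branch point (a point on a principal cut is still regular for the continued germ).
So the germ continues analytically to -1/6.

The point is a regular point.


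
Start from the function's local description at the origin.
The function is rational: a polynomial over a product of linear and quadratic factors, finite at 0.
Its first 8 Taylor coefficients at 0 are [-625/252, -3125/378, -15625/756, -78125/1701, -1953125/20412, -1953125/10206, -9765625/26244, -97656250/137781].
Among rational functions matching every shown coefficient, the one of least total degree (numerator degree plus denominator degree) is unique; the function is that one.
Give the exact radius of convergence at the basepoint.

The radius of convergence is 3/5.

No rational of total degree below 2 reproduces all 8 coefficients; solving the [0/2] Pade equations on them gives f(d) = -25/(28*(d - 3/5)**2), whose expansion matches every shown term.
Denominator factor (d - 3/5)^2: pole of order 2 at 3/5, modulus 3/5.
The radius of convergence is the smallest modulus among the singular points: 3/5.


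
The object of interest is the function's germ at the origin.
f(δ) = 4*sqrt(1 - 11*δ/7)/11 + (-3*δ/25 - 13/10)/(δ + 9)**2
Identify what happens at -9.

The point is a pole of order 2.

The denominator factor δ + 9 vanishes at -9 and appears to the power 2; the numerator there equals -11/50, nonzero, and no other factor vanishes.
The branch terms are analytic at this point.
Hence a pole whose order is the multiplicity, 2.


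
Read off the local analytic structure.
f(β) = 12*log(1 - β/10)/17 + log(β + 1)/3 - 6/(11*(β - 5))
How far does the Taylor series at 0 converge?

Denominator factor (β - 5): pole of order 1 at 5, modulus 5.
Branch term (1/3)*log(1 - β/(-1)): its argument vanishes at β = -1, a logarithmic branch point, modulus 1.
Branch term (12/17)*log(1 - β/(10)): its argument vanishes at β = 10, a logarithmic branch point, modulus 10.
The radius of convergence is the smallest modulus among the singular points: 1.

The radius of convergence is 1.


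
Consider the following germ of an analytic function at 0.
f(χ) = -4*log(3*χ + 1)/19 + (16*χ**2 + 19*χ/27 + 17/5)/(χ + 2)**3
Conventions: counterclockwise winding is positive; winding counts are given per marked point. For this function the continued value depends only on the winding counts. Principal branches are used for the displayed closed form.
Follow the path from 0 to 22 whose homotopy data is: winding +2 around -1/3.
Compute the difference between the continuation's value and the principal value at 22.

The rational part is single-valued and drops out of the difference; each branch term changes only by its own monodromy.
(-4/19)*log(1 - χ/(-1/3)): each positive loop around -1/3 adds 2*pi*i to the log, so winding +2 contributes (-4/19)*(2)*2*pi*i = -(16/19)*pi*i.
Summing the contributions at χ = 22 gives -(16/19)*pi*i.

Continued minus principal equals -(16/19)*pi*i.


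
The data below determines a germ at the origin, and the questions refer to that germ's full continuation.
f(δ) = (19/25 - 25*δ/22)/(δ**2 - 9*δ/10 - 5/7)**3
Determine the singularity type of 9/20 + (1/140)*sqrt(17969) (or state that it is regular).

The point is a pole of order 3.

The denominator factor δ**2 - 9*δ/10 - 5/7 vanishes at 9/20 + (1/140)*sqrt(17969) and appears to the power 3; the numerator there equals 547/2200 - (5/616)*sqrt(17969), nonzero, and no other factor vanishes.
Hence a pole whose order is the multiplicity, 3.


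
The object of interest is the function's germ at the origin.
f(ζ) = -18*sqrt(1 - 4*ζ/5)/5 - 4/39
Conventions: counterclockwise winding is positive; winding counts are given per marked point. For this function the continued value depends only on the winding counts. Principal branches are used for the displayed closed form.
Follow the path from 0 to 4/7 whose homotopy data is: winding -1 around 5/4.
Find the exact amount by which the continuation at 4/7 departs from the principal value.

The rational part is single-valued and drops out of the difference; each branch term changes only by its own monodromy.
(-18/5)*sqrt(1 - ζ/(5/4)): winding -1 is odd, the square root flips sign, contributing -2*(-18/5)*sqrt(1 - (4/7)/(5/4)) = -2*(-18/5)*sqrt(19/35) = (36/175)*sqrt(665).
Summing the contributions at ζ = 4/7 gives (36/175)*sqrt(665).

Continued minus principal equals (36/175)*sqrt(665).


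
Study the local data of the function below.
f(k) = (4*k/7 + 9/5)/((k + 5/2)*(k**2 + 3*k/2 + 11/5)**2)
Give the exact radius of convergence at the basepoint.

Denominator factor (k + 5/2): pole of order 1 at -5/2, modulus 5/2.
Denominator factor (k**2 + 3*k/2 + 11/5)^2: discriminant -131/20, complex-conjugate roots (-3/4) + ((1/20)*sqrt(655))*i and (-3/4) - ((1/20)*sqrt(655))*i; poles of order 2, moduli (1/5)*sqrt(55) and (1/5)*sqrt(55).
The radius of convergence is the smallest modulus among the singular points: (1/5)*sqrt(55).

The radius of convergence is (1/5)*sqrt(55).


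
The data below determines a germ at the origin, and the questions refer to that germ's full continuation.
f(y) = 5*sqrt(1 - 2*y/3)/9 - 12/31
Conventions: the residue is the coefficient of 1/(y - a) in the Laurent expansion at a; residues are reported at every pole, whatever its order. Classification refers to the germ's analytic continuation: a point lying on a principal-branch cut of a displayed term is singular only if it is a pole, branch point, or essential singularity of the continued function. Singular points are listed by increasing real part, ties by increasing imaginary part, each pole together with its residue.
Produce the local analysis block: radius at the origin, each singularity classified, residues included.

Radius of convergence at 0: 3/2.
At 3/2: an algebraic (square-root) branch point.

Branch term (5/9)*sqrt(1 - y/(3/2)): its argument vanishes at y = 3/2, a square-root branch point, modulus 3/2.
The radius of convergence is the smallest modulus among the singular points: 3/2.


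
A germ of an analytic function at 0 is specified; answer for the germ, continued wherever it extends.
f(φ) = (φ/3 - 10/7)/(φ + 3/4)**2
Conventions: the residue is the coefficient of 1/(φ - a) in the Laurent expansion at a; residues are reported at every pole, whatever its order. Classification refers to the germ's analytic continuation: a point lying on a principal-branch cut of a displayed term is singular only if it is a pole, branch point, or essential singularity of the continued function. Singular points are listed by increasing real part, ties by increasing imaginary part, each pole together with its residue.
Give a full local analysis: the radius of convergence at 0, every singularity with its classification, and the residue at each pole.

Denominator factor (φ + 3/4)^2: pole of order 2 at -3/4, modulus 3/4.
The radius of convergence is the smallest modulus among the singular points: 3/4.
At the order-2 pole -3/4 set g(φ) = (φ - (-3/4))^2*f(φ) = φ/3 - 10/7.
Order-2 pole: residue = g'(a); g'(-3/4) = 1/3, so the residue is 1/3.

Radius of convergence at 0: 3/4.
At -3/4: a pole of order 2; residue 1/3.


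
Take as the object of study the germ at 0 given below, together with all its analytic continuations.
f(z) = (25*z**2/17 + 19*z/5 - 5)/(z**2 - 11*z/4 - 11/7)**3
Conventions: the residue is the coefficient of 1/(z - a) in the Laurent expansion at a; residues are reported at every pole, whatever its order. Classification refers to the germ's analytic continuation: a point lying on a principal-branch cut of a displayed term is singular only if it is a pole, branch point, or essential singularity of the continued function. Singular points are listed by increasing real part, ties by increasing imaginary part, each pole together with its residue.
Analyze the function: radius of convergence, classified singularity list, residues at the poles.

Radius of convergence at 0: -11/8 + (1/56)*sqrt(10857).
At 11/8 - (1/56)*sqrt(10857): a pole of order 3; residue -(3719744/35238045315)*sqrt(10857).
At 11/8 + (1/56)*sqrt(10857): a pole of order 3; residue (3719744/35238045315)*sqrt(10857).

Denominator factor (z**2 - 11*z/4 - 11/7)^3: discriminant 1551/112, real irrational roots 11/8 + (1/56)*sqrt(10857) and 11/8 - (1/56)*sqrt(10857); poles of order 3, moduli 11/8 + (1/56)*sqrt(10857) and -11/8 + (1/56)*sqrt(10857).
The radius of convergence is the smallest modulus among the singular points: -11/8 + (1/56)*sqrt(10857).
The factor z**2 - 11*z/4 - 11/7 splits as (z - a)(z - a') with a = 11/8 - (1/56)*sqrt(10857), a' = 11/8 + (1/56)*sqrt(10857). At the order-3 pole a set g(z) = (z - a)^3*f(z) = [25*z**2/17 + 19*z/5 - 5] / (z - a')^3.
Order-3 pole: residue = g''(a)/2; g''(11/8 - (1/56)*sqrt(10857)) = -(7439488/35238045315)*sqrt(10857), so the residue is -(3719744/35238045315)*sqrt(10857).
The factor z**2 - 11*z/4 - 11/7 splits as (z - a)(z - a') with a = 11/8 + (1/56)*sqrt(10857), a' = 11/8 - (1/56)*sqrt(10857). At the order-3 pole a set g(z) = (z - a)^3*f(z) = [25*z**2/17 + 19*z/5 - 5] / (z - a')^3.
Order-3 pole: residue = g''(a)/2; g''(11/8 + (1/56)*sqrt(10857)) = (7439488/35238045315)*sqrt(10857), so the residue is (3719744/35238045315)*sqrt(10857).
List the singular points by increasing real part (a conjugate pair: the negative imaginary part first).


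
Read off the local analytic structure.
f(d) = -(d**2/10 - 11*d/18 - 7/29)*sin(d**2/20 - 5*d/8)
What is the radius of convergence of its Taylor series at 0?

The factor -sin(d**2/20 - 5*d/8) is entire and contributes no finite singular point.
The polynomial part has no poles.
No finite singular points: the Taylor series at 0 converges everywhere.

The radius of convergence is infinite.


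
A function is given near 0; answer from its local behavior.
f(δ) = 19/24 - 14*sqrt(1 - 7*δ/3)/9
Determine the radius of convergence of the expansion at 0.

Branch term (-14/9)*sqrt(1 - δ/(3/7)): its argument vanishes at δ = 3/7, a square-root branch point, modulus 3/7.
The radius of convergence is the smallest modulus among the singular points: 3/7.

The radius of convergence is 3/7.


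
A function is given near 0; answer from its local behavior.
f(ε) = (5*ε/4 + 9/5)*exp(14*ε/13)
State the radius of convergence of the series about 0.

The factor exp(14*ε/13) is entire and contributes no finite singular point.
The polynomial part has no poles.
No finite singular points: the Taylor series at 0 converges everywhere.

The radius of convergence is infinite.


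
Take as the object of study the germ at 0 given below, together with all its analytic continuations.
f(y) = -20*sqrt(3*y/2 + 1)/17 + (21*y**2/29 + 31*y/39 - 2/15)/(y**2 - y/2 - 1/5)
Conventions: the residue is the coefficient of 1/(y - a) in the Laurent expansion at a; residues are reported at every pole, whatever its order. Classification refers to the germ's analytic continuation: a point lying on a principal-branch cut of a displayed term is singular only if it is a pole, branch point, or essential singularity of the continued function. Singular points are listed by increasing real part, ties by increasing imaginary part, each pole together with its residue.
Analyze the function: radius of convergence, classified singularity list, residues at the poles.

Radius of convergence at 0: -1/4 + (1/20)*sqrt(105).
At -2/3: an algebraic (square-root) branch point.
At 1/4 - (1/20)*sqrt(105): a pole of order 1; residue 2617/4524 - (907/31668)*sqrt(105).
At 1/4 + (1/20)*sqrt(105): a pole of order 1; residue 2617/4524 + (907/31668)*sqrt(105).


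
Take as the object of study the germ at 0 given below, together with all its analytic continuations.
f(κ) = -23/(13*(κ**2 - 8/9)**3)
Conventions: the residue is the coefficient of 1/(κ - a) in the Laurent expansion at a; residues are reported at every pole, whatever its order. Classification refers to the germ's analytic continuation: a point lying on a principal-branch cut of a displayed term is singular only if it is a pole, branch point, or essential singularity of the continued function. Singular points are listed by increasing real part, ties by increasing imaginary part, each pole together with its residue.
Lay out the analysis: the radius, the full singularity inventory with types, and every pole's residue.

Denominator factor (κ**2 - 8/9)^3: discriminant 32/9, real irrational roots (2/3)*sqrt(2) and -(2/3)*sqrt(2); poles of order 3, moduli (2/3)*sqrt(2) and (2/3)*sqrt(2).
The radius of convergence is the smallest modulus among the singular points: (2/3)*sqrt(2).
The factor κ**2 - 8/9 splits as (κ - a)(κ - a') with a = -(2/3)*sqrt(2), a' = (2/3)*sqrt(2). At the order-3 pole a set g(κ) = (κ - a)^3*f(κ) = [-23/13] / (κ - a')^3.
Order-3 pole: residue = g''(a)/2; g''(-(2/3)*sqrt(2)) = (16767/26624)*sqrt(2), so the residue is (16767/53248)*sqrt(2).
The factor κ**2 - 8/9 splits as (κ - a)(κ - a') with a = (2/3)*sqrt(2), a' = -(2/3)*sqrt(2). At the order-3 pole a set g(κ) = (κ - a)^3*f(κ) = [-23/13] / (κ - a')^3.
Order-3 pole: residue = g''(a)/2; g''((2/3)*sqrt(2)) = -(16767/26624)*sqrt(2), so the residue is -(16767/53248)*sqrt(2).
List the singular points by increasing real part (a conjugate pair: the negative imaginary part first).

Radius of convergence at 0: (2/3)*sqrt(2).
At -(2/3)*sqrt(2): a pole of order 3; residue (16767/53248)*sqrt(2).
At (2/3)*sqrt(2): a pole of order 3; residue -(16767/53248)*sqrt(2).


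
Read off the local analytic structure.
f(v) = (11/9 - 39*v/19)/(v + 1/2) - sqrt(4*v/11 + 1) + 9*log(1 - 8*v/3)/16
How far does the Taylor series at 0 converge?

The radius of convergence is 3/8.

Denominator factor (v + 1/2): pole of order 1 at -1/2, modulus 1/2.
Branch term (9/16)*log(1 - v/(3/8)): its argument vanishes at v = 3/8, a logarithmic branch point, modulus 3/8.
Branch term (-1)*sqrt(1 - v/(-11/4)): its argument vanishes at v = -11/4, a square-root branch point, modulus 11/4.
The radius of convergence is the smallest modulus among the singular points: 3/8.


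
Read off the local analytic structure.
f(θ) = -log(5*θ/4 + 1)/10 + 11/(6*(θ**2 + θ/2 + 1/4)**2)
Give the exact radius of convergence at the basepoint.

The radius of convergence is 1/2.

Denominator factor (θ**2 + θ/2 + 1/4)^2: discriminant -3/4, complex-conjugate roots (-1/4) + ((1/4)*sqrt(3))*i and (-1/4) - ((1/4)*sqrt(3))*i; poles of order 2, moduli 1/2 and 1/2.
Branch term (-1/10)*log(1 - θ/(-4/5)): its argument vanishes at θ = -4/5, a logarithmic branch point, modulus 4/5.
The radius of convergence is the smallest modulus among the singular points: 1/2.


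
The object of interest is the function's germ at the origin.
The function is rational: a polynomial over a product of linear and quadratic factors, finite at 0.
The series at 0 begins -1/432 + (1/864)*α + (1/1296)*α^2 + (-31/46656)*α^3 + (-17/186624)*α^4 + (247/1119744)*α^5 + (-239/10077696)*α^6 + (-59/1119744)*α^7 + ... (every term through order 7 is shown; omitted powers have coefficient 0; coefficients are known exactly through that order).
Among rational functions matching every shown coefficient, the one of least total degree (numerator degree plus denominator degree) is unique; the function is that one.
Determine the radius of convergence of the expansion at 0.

The radius of convergence is sqrt(6).

No rational of total degree below 6 reproduces all 8 coefficients; solving the [0/6] Pade equations on them gives f(α) = -1/(2*(α**2 + α + 6)**3), whose expansion matches every shown term.
Denominator factor (α**2 + α + 6)^3: discriminant -23, complex-conjugate roots (-1/2) + ((1/2)*sqrt(23))*i and (-1/2) - ((1/2)*sqrt(23))*i; poles of order 3, moduli sqrt(6) and sqrt(6).
The radius of convergence is the smallest modulus among the singular points: sqrt(6).


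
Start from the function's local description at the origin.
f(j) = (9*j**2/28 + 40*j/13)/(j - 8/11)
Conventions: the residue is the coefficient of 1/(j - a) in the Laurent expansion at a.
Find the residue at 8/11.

At the order-1 pole 8/11 set g(j) = (j - (8/11))*f(j) = 9*j**2/28 + 40*j/13.
Simple pole: residue = g(a) at a = 8/11, which is 26512/11011.

The residue is 26512/11011.


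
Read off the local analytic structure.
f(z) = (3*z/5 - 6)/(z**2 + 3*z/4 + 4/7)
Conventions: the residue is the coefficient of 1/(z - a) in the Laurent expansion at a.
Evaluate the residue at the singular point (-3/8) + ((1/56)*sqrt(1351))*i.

The factor z**2 + 3*z/4 + 4/7 splits as (z - a)(z - a') with a = (-3/8) + ((1/56)*sqrt(1351))*i, a' = (-3/8) - ((1/56)*sqrt(1351))*i. At the order-1 pole a set g(z) = (z - a)*f(z) = [3*z/5 - 6] / (z - a').
Simple pole: residue = g(a) at a = (-3/8) + ((1/56)*sqrt(1351))*i, which is (3/10) + ((249/1930)*sqrt(1351))*i.

The residue is (3/10) + ((249/1930)*sqrt(1351))*i.


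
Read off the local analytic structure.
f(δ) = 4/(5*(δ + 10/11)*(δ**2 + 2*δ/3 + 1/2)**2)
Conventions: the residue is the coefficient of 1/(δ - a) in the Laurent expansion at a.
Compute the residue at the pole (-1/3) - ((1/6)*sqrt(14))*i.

The residue is (-1054152/1367645) + ((24550812/67014605)*sqrt(14))*i.

The factor δ**2 + 2*δ/3 + 1/2 splits as (δ - a)(δ - a') with a = (-1/3) - ((1/6)*sqrt(14))*i, a' = (-1/3) + ((1/6)*sqrt(14))*i. At the order-2 pole a set g(δ) = (δ - a)^2*f(δ) = [4/(5*(δ + 10/11))] / (δ - a')^2.
Order-2 pole: residue = g'(a); g'((-1/3) - ((1/6)*sqrt(14))*i) = (-1054152/1367645) + ((24550812/67014605)*sqrt(14))*i, so the residue is (-1054152/1367645) + ((24550812/67014605)*sqrt(14))*i.


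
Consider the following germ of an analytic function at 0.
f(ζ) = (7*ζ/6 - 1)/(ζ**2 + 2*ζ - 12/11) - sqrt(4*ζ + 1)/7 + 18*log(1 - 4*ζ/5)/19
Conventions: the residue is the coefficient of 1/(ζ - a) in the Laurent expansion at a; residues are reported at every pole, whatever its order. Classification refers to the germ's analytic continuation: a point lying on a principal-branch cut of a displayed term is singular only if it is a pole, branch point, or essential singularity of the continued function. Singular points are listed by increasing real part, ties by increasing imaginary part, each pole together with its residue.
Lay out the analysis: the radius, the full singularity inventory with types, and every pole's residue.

Denominator factor (ζ**2 + 2*ζ - 12/11): discriminant 92/11, real irrational roots -1 + (1/11)*sqrt(253) and -1 - (1/11)*sqrt(253); poles of order 1, moduli -1 + (1/11)*sqrt(253) and 1 + (1/11)*sqrt(253).
Branch term (-1/7)*sqrt(1 - ζ/(-1/4)): its argument vanishes at ζ = -1/4, a square-root branch point, modulus 1/4.
Branch term (18/19)*log(1 - ζ/(5/4)): its argument vanishes at ζ = 5/4, a logarithmic branch point, modulus 5/4.
The radius of convergence is the smallest modulus among the singular points: 1/4.
The branch terms are analytic at -1 - (1/11)*sqrt(253) and contribute nothing to the residue; only the rational part matters.
The factor ζ**2 + 2*ζ - 12/11 splits as (ζ - a)(ζ - a') with a = -1 - (1/11)*sqrt(253), a' = -1 + (1/11)*sqrt(253). At the order-1 pole a set g(ζ) = (ζ - a)*(rational part) = [7*ζ/6 - 1] / (ζ - a').
Simple pole: residue = g(a) at a = -1 - (1/11)*sqrt(253), which is 7/12 + (13/276)*sqrt(253).
The branch terms are analytic at -1 + (1/11)*sqrt(253) and contribute nothing to the residue; only the rational part matters.
The factor ζ**2 + 2*ζ - 12/11 splits as (ζ - a)(ζ - a') with a = -1 + (1/11)*sqrt(253), a' = -1 - (1/11)*sqrt(253). At the order-1 pole a set g(ζ) = (ζ - a)*(rational part) = [7*ζ/6 - 1] / (ζ - a').
Simple pole: residue = g(a) at a = -1 + (1/11)*sqrt(253), which is 7/12 - (13/276)*sqrt(253).
List the singular points by increasing real part (a conjugate pair: the negative imaginary part first).

Radius of convergence at 0: 1/4.
At -1 - (1/11)*sqrt(253): a pole of order 1; residue 7/12 + (13/276)*sqrt(253).
At -1/4: an algebraic (square-root) branch point.
At -1 + (1/11)*sqrt(253): a pole of order 1; residue 7/12 - (13/276)*sqrt(253).
At 5/4: a logarithmic branch point.


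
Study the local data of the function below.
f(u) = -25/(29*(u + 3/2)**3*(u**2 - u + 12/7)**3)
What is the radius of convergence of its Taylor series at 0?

The radius of convergence is (2/7)*sqrt(21).

Denominator factor (u**2 - u + 12/7)^3: discriminant -41/7, complex-conjugate roots (1/2) + ((1/14)*sqrt(287))*i and (1/2) - ((1/14)*sqrt(287))*i; poles of order 3, moduli (2/7)*sqrt(21) and (2/7)*sqrt(21).
Denominator factor (u + 3/2)^3: pole of order 3 at -3/2, modulus 3/2.
The radius of convergence is the smallest modulus among the singular points: (2/7)*sqrt(21).


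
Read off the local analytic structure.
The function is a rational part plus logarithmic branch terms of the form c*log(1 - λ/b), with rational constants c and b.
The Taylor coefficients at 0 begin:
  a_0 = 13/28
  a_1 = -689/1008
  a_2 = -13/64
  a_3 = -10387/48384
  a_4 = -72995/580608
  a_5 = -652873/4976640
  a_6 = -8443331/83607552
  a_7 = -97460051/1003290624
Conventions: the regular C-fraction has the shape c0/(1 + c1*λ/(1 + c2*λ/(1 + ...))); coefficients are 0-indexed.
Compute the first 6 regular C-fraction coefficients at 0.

The regular C-fraction coefficients are [13/28, 53/36, -844/477, -11415/89464, 452249/19268520, 149496454/13914885].

Taylor coefficients (read off): a_0 = 13/28, a_1 = -689/1008, a_2 = -13/64, a_3 = -10387/48384, a_4 = -72995/580608, a_5 = -652873/4976640.
c0 = a_0 = 13/28. Peel one level at a time: if S = 1 + c*λ/S' with S'(0) = 1, then c is the λ-coefficient of S and S' = c*λ/(S - 1).
S_1 = c0/f = 1 + (53/36)*λ + (211/81)*λ^2 + ...; c1 = 53/36.
S_2 = c1*λ/(S_1 - 1) = 1 + (-844/477)*λ + (-3805/16854)*λ^2 + ...; c2 = -844/477.
S_3 = c2*λ/(S_2 - 1) = 1 + (-11415/89464)*λ + (8533/2849344)*λ^2 + ...; c3 = -11415/89464.
S_4 = c3*λ/(S_3 - 1) = 1 + (452249/19268520)*λ + (-131429347/521208900)*λ^2 + ...; c4 = 452249/19268520.
S_5 = c4*λ/(S_4 - 1) = 1 + (149496454/13914885)*λ + ...; c5 = 149496454/13914885.


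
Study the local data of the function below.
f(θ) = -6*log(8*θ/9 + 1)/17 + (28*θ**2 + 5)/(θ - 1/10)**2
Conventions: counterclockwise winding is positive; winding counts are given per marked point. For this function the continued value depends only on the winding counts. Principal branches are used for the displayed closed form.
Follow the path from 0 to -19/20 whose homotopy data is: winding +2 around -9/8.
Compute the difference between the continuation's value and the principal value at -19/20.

The rational part is single-valued and drops out of the difference; each branch term changes only by its own monodromy.
(-6/17)*log(1 - θ/(-9/8)): each positive loop around -9/8 adds 2*pi*i to the log, so winding +2 contributes (-6/17)*(2)*2*pi*i = -(24/17)*pi*i.
Summing the contributions at θ = -19/20 gives -(24/17)*pi*i.

Continued minus principal equals -(24/17)*pi*i.


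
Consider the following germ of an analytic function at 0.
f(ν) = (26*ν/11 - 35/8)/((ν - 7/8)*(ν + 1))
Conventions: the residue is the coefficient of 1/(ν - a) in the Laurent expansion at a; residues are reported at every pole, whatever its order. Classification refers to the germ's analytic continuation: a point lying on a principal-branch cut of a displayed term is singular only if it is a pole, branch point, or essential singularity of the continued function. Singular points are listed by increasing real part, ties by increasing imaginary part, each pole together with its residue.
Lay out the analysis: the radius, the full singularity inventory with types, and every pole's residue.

Radius of convergence at 0: 7/8.
At -1: a pole of order 1; residue 593/165.
At 7/8: a pole of order 1; residue -203/165.

Denominator factor (ν + 1): pole of order 1 at -1, modulus 1.
Denominator factor (ν - 7/8): pole of order 1 at 7/8, modulus 7/8.
The radius of convergence is the smallest modulus among the singular points: 7/8.
At the order-1 pole -1 set g(ν) = (ν - (-1))*f(ν) = (26*ν/11 - 35/8)/(ν - 7/8).
Simple pole: residue = g(a) at a = -1, which is 593/165.
At the order-1 pole 7/8 set g(ν) = (ν - (7/8))*f(ν) = (26*ν/11 - 35/8)/(ν + 1).
Simple pole: residue = g(a) at a = 7/8, which is -203/165.
List the singular points by increasing real part (a conjugate pair: the negative imaginary part first).


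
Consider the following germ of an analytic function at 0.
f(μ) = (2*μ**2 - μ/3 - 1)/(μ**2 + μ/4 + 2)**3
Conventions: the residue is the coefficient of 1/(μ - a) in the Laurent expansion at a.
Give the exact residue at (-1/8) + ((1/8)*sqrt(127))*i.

The residue is -((2432/2048383)*sqrt(127))*i.

The factor μ**2 + μ/4 + 2 splits as (μ - a)(μ - a') with a = (-1/8) + ((1/8)*sqrt(127))*i, a' = (-1/8) - ((1/8)*sqrt(127))*i. At the order-3 pole a set g(μ) = (μ - a)^3*f(μ) = [2*μ**2 - μ/3 - 1] / (μ - a')^3.
Order-3 pole: residue = g''(a)/2; g''((-1/8) + ((1/8)*sqrt(127))*i) = -((4864/2048383)*sqrt(127))*i, so the residue is -((2432/2048383)*sqrt(127))*i.


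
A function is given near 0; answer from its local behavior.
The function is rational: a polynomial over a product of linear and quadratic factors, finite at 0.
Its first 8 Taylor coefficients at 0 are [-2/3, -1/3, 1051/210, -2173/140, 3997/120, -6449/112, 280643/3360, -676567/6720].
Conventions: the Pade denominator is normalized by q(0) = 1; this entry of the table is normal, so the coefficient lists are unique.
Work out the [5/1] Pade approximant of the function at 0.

The Pade approximant has numerator coefficients [-2/3, -377378/290205, 9184598/2031435, -83914918/10157175, 36543202/3385725, -94096858/10157175]; denominator coefficients [1, 280643/193470].

Taylor coefficients needed (read off): a_0 = -2/3, a_1 = -1/3, a_2 = 1051/210, a_3 = -2173/140, a_4 = 3997/120, a_5 = -6449/112, a_6 = 280643/3360.
Write the denominator as Q(τ) = 1 + q1*τ. Requiring Q*f - P = O(τ^7) with deg P <= 5 kills the coefficients of τ^6..τ^6 in Q*f:
  τ^6: a_6 + q1*a_5 = 0, i.e. 280643/3360 + (-6449/112)*q1 = 0.
Solving this linear system: q1 = 280643/193470.
The numerator is Q*f truncated at degree 5: P0 = a_0 = -2/3; P1 = a_1 + q1*a_0 = -377378/290205; P2 = a_2 + q1*a_1 = 9184598/2031435; P3 = a_3 + q1*a_2 = -83914918/10157175; P4 = a_4 + q1*a_3 = 36543202/3385725; P5 = a_5 + q1*a_4 = -94096858/10157175.


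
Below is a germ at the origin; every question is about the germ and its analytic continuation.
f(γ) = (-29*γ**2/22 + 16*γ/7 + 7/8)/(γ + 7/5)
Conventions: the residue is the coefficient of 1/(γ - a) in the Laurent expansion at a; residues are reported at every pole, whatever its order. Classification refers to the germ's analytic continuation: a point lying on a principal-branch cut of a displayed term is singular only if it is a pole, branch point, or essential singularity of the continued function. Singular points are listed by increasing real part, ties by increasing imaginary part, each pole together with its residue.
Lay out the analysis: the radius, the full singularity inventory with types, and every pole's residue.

Radius of convergence at 0: 7/5.
At -7/5: a pole of order 1; residue -10799/2200.

Denominator factor (γ + 7/5): pole of order 1 at -7/5, modulus 7/5.
The radius of convergence is the smallest modulus among the singular points: 7/5.
At the order-1 pole -7/5 set g(γ) = (γ - (-7/5))*f(γ) = -29*γ**2/22 + 16*γ/7 + 7/8.
Simple pole: residue = g(a) at a = -7/5, which is -10799/2200.
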